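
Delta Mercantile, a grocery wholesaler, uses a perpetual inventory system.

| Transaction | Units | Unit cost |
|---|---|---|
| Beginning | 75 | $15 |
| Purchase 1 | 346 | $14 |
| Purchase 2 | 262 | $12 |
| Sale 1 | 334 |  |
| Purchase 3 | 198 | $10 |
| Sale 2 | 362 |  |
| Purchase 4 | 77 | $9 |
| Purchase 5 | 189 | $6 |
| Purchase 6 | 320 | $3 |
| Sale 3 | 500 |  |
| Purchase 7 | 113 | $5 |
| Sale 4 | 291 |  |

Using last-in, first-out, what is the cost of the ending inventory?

Ending inventory = $1,377

Sale 1 (334) [LIFO — newest first]: 262 @ $12 + 72 @ $14 = $4,152
Sale 2 (362) [LIFO — newest first]: 198 @ $10 + 164 @ $14 = $4,276
Sale 3 (500) [LIFO — newest first]: 320 @ $3 + 180 @ $6 = $2,040
Sale 4 (291) [LIFO — newest first]: 113 @ $5 + 9 @ $6 + 77 @ $9 + 92 @ $14 = $2,600
Total COGS = $4,152 + $4,276 + $2,040 + $2,600 = $13,068
Ending inventory: 75 @ $15 + 18 @ $14 = $1,377
Check: goods available $14,445 = COGS $13,068 + ending $1,377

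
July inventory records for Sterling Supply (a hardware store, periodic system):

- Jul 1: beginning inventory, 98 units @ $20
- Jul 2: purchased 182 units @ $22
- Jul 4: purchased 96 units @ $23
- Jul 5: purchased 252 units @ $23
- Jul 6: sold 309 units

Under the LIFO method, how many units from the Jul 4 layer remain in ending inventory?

39

Jul 6, 309 sold [LIFO — newest first]: 252 @ $23 + 57 @ $23 = $7,107
Ending inventory: 98 @ $20 + 182 @ $22 + 39 @ $23 = $6,861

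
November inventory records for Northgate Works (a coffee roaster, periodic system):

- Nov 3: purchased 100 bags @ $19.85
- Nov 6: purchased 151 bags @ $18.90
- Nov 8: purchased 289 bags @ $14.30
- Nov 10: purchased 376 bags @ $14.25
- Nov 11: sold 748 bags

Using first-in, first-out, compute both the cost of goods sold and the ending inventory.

COGS = $11,935.60; ending inventory = $2,394.00

Nov 11, 748 sold [FIFO — oldest first]: 100 @ $19.85 + 151 @ $18.90 + 289 @ $14.30 + 208 @ $14.25 = $11,935.60
Ending inventory: 168 @ $14.25 = $2,394.00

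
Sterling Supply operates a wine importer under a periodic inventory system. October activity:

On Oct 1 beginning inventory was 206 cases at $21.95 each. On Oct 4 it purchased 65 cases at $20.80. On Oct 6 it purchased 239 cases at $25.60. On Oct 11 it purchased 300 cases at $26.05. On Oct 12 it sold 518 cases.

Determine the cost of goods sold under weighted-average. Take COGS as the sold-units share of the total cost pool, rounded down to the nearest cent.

Oct 12, sell 518: 518/810 × $19,807.10 → $12,666.76
Ending inventory (cost pool remaining) = $7,140.34

COGS = $12,666.76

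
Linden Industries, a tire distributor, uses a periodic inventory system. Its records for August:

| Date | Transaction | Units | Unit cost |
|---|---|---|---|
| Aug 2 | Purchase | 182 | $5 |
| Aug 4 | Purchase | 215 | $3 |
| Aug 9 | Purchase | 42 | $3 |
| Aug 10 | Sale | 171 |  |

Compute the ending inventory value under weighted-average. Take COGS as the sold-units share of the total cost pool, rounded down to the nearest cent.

Aug 10, sell 171: 171/439 × $1,681.00 → $654.78
Ending inventory (cost pool remaining) = $1,026.22
Check: goods available $1,681.00 = COGS $654.78 + ending $1,026.22

Ending inventory = $1,026.22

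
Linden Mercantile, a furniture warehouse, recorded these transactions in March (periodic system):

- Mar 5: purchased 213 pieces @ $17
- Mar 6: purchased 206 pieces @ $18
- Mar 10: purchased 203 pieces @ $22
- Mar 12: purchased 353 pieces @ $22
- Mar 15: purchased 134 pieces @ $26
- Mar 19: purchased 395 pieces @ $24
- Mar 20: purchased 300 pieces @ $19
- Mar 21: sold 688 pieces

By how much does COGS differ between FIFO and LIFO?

FIFO COGS: 213 @ $17 + 206 @ $18 + 203 @ $22 + 66 @ $22 = $13,247
LIFO COGS: 300 @ $19 + 388 @ $24 = $15,012
Difference = |$13,247 − $15,012| = $1,765

$1,765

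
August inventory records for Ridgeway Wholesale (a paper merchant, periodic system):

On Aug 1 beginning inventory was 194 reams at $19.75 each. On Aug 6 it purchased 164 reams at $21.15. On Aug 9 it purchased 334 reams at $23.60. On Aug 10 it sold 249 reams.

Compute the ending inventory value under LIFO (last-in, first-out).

Aug 10, 249 sold [LIFO — newest first]: 249 @ $23.60 = $5,876.40
Ending inventory: 194 @ $19.75 + 164 @ $21.15 + 85 @ $23.60 = $9,306.10

Ending inventory = $9,306.10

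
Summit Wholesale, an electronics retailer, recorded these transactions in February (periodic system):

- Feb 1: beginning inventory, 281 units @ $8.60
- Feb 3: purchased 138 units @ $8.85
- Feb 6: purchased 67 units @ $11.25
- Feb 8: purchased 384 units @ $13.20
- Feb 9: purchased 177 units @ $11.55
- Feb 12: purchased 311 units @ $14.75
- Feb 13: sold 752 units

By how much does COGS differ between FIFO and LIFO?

FIFO COGS: 281 @ $8.60 + 138 @ $8.85 + 67 @ $11.25 + 266 @ $13.20 = $7,902.85
LIFO COGS: 311 @ $14.75 + 177 @ $11.55 + 264 @ $13.20 = $10,116.40
Difference = |$7,902.85 − $10,116.40| = $2,213.55

$2,213.55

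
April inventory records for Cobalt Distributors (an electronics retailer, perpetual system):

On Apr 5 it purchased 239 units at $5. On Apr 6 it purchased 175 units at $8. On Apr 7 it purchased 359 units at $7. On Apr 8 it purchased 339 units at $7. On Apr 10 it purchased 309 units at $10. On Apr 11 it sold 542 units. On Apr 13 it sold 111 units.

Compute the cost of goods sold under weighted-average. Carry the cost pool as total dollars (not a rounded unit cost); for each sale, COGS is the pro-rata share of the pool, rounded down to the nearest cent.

After Apr 5: 239 on hand, pool $1,195.00 (≈ $5.0000 each)
After Apr 6: 414 on hand, pool $2,595.00 (≈ $6.2681 each)
After Apr 7: 773 on hand, pool $5,108.00 (≈ $6.6080 each)
After Apr 8: 1112 on hand, pool $7,481.00 (≈ $6.7275 each)
After Apr 10: 1421 on hand, pool $10,571.00 (≈ $7.4391 each)
Apr 11, sell 542: 542/1421 × $10,571.00 → $4,032.00
Apr 13, sell 111: 111/879 × $6,539.00 → $825.74
Total COGS = $4,032.00 + $825.74 = $4,857.74
Ending inventory (cost pool remaining) = $5,713.26

COGS = $4,857.74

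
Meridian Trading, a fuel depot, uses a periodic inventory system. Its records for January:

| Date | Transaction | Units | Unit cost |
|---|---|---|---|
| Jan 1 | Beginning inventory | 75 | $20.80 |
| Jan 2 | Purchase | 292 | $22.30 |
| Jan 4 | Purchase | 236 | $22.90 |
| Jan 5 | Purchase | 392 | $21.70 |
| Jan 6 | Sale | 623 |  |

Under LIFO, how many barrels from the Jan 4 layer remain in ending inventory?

5

Jan 6, 623 sold [LIFO — newest first]: 392 @ $21.70 + 231 @ $22.90 = $13,796.30
Ending inventory: 75 @ $20.80 + 292 @ $22.30 + 5 @ $22.90 = $8,186.10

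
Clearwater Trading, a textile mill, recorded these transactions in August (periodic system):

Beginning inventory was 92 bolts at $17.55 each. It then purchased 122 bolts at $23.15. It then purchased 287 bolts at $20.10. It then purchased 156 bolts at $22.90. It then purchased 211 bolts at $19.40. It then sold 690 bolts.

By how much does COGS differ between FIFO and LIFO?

$152.30

FIFO COGS: 92 @ $17.55 + 122 @ $23.15 + 287 @ $20.10 + 156 @ $22.90 + 33 @ $19.40 = $14,420.20
LIFO COGS: 211 @ $19.40 + 156 @ $22.90 + 287 @ $20.10 + 36 @ $23.15 = $14,267.90
Difference = |$14,420.20 − $14,267.90| = $152.30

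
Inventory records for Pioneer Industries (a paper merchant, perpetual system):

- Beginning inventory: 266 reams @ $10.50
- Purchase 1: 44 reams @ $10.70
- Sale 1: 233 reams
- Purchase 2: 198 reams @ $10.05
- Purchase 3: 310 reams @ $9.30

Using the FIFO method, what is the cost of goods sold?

COGS = $2,446.50

Sale 1 (233) [FIFO — oldest first]: 233 @ $10.50 = $2,446.50
Ending inventory: 33 @ $10.50 + 44 @ $10.70 + 198 @ $10.05 + 310 @ $9.30 = $5,690.20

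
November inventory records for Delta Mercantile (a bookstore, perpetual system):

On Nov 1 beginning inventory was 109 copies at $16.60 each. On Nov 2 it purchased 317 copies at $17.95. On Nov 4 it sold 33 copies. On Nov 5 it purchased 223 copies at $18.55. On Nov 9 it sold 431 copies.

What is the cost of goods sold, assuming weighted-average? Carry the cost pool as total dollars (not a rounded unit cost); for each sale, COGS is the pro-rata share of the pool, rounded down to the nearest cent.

After Nov 1: 109 on hand, pool $1,809.40 (≈ $16.6000 each)
After Nov 2: 426 on hand, pool $7,499.55 (≈ $17.6046 each)
Nov 4, sell 33: 33/426 × $7,499.55 → $580.95
After Nov 5: 616 on hand, pool $11,055.25 (≈ $17.9468 each)
Nov 9, sell 431: 431/616 × $11,055.25 → $7,735.08
Total COGS = $580.95 + $7,735.08 = $8,316.03
Ending inventory (cost pool remaining) = $3,320.17

COGS = $8,316.03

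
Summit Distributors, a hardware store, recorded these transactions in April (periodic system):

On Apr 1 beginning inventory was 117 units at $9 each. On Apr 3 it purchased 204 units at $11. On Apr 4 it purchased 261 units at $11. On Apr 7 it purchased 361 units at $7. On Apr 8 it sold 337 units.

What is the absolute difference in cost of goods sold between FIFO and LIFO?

FIFO COGS: 117 @ $9 + 204 @ $11 + 16 @ $11 = $3,473
LIFO COGS: 337 @ $7 = $2,359
Difference = |$3,473 − $2,359| = $1,114

$1,114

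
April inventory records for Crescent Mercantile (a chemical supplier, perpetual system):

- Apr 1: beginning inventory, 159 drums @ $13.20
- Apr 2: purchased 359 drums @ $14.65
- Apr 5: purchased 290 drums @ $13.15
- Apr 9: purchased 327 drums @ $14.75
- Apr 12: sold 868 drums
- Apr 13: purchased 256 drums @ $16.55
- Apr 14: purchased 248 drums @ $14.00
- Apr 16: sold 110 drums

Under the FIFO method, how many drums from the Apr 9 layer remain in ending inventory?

157

Apr 12, 868 sold [FIFO — oldest first]: 159 @ $13.20 + 359 @ $14.65 + 290 @ $13.15 + 60 @ $14.75 = $12,056.65
Apr 16, 110 sold [FIFO — oldest first]: 110 @ $14.75 = $1,622.50
Total COGS = $12,056.65 + $1,622.50 = $13,679.15
Ending inventory: 157 @ $14.75 + 256 @ $16.55 + 248 @ $14.00 = $10,024.55
Check: goods available $23,703.70 = COGS $13,679.15 + ending $10,024.55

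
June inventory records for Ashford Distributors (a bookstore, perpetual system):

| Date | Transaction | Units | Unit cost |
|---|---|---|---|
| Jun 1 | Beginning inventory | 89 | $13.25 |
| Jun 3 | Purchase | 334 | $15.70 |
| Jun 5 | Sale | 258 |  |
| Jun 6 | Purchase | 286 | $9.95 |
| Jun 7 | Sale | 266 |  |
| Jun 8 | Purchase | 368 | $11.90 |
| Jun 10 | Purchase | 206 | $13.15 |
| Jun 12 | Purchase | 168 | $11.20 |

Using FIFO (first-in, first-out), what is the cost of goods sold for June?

Jun 5, 258 sold [FIFO — oldest first]: 89 @ $13.25 + 169 @ $15.70 = $3,832.55
Jun 7, 266 sold [FIFO — oldest first]: 165 @ $15.70 + 101 @ $9.95 = $3,595.45
Total COGS = $3,832.55 + $3,595.45 = $7,428.00
Ending inventory: 185 @ $9.95 + 368 @ $11.90 + 206 @ $13.15 + 168 @ $11.20 = $10,810.45
Check: goods available $18,238.45 = COGS $7,428.00 + ending $10,810.45

COGS = $7,428.00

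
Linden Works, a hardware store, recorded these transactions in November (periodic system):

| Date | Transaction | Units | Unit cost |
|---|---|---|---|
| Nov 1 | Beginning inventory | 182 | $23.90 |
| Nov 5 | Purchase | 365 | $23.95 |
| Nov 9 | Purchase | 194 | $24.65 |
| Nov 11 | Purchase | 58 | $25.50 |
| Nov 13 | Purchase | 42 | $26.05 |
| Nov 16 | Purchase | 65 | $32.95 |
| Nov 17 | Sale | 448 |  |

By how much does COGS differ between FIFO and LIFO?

$908.00

FIFO COGS: 182 @ $23.90 + 266 @ $23.95 = $10,720.50
LIFO COGS: 65 @ $32.95 + 42 @ $26.05 + 58 @ $25.50 + 194 @ $24.65 + 89 @ $23.95 = $11,628.50
Difference = |$10,720.50 − $11,628.50| = $908.00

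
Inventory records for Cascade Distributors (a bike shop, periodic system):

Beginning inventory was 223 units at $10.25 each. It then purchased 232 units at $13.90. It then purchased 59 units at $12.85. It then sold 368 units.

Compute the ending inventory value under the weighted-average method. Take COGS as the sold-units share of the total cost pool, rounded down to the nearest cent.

Ending inventory = $1,780.61

Sale 1, sell 368: 368/514 × $6,268.70 → $4,488.09
Ending inventory (cost pool remaining) = $1,780.61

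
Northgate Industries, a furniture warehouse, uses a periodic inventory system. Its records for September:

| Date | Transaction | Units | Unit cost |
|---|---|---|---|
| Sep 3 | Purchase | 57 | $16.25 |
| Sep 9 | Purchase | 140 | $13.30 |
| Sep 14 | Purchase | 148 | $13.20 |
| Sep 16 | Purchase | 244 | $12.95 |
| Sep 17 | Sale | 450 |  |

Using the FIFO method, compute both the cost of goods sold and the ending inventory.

Sep 17, 450 sold [FIFO — oldest first]: 57 @ $16.25 + 140 @ $13.30 + 148 @ $13.20 + 105 @ $12.95 = $6,101.60
Ending inventory: 139 @ $12.95 = $1,800.05

COGS = $6,101.60; ending inventory = $1,800.05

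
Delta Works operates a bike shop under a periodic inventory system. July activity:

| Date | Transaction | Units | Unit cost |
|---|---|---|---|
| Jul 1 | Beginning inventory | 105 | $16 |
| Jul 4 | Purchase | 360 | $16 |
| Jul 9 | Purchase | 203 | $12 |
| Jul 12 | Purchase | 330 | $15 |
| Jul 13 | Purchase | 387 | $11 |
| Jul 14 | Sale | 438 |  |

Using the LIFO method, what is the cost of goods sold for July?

Jul 14, 438 sold [LIFO — newest first]: 387 @ $11 + 51 @ $15 = $5,022
Ending inventory: 105 @ $16 + 360 @ $16 + 203 @ $12 + 279 @ $15 = $14,061
Check: goods available $19,083 = COGS $5,022 + ending $14,061

COGS = $5,022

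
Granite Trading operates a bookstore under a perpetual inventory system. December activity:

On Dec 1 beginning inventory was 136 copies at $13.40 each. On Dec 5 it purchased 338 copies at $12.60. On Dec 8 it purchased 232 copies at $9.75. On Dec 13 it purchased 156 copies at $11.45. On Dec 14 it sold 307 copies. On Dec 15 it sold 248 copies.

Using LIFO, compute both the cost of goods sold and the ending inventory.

Dec 14, 307 sold [LIFO — newest first]: 156 @ $11.45 + 151 @ $9.75 = $3,258.45
Dec 15, 248 sold [LIFO — newest first]: 81 @ $9.75 + 167 @ $12.60 = $2,893.95
Total COGS = $3,258.45 + $2,893.95 = $6,152.40
Ending inventory: 136 @ $13.40 + 171 @ $12.60 = $3,977.00

COGS = $6,152.40; ending inventory = $3,977.00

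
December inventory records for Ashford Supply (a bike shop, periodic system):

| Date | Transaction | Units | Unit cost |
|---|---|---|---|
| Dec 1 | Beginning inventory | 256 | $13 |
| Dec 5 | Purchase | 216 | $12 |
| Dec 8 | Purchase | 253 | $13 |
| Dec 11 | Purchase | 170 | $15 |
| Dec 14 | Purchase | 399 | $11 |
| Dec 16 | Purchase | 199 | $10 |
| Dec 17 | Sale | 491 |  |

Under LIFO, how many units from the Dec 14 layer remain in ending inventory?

107

Dec 17, 491 sold [LIFO — newest first]: 199 @ $10 + 292 @ $11 = $5,202
Ending inventory: 256 @ $13 + 216 @ $12 + 253 @ $13 + 170 @ $15 + 107 @ $11 = $12,936
Check: goods available $18,138 = COGS $5,202 + ending $12,936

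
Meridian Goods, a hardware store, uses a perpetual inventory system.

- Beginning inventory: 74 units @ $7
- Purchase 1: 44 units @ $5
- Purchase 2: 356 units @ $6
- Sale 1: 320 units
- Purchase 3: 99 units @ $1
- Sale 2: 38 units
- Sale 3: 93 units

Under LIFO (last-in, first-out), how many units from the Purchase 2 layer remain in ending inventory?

4

Sale 1 (320) [LIFO — newest first]: 320 @ $6 = $1,920
Sale 2 (38) [LIFO — newest first]: 38 @ $1 = $38
Sale 3 (93) [LIFO — newest first]: 61 @ $1 + 32 @ $6 = $253
Total COGS = $1,920 + $38 + $253 = $2,211
Ending inventory: 74 @ $7 + 44 @ $5 + 4 @ $6 = $762
Check: goods available $2,973 = COGS $2,211 + ending $762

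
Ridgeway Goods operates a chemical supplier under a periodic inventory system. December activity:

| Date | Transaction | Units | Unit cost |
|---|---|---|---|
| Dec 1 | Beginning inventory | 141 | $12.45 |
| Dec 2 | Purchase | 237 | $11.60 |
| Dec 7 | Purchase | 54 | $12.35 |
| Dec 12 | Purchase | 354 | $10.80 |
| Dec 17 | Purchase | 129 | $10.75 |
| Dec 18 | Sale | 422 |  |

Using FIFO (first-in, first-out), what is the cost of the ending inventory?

Dec 18, 422 sold [FIFO — oldest first]: 141 @ $12.45 + 237 @ $11.60 + 44 @ $12.35 = $5,048.05
Ending inventory: 10 @ $12.35 + 354 @ $10.80 + 129 @ $10.75 = $5,333.45
Check: goods available $10,381.50 = COGS $5,048.05 + ending $5,333.45

Ending inventory = $5,333.45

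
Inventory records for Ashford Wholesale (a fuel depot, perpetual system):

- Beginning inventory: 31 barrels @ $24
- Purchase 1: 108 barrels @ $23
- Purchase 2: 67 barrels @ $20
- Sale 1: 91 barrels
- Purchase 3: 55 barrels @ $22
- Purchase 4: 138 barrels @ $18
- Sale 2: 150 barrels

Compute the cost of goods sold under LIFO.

Sale 1 (91) [LIFO — newest first]: 67 @ $20 + 24 @ $23 = $1,892
Sale 2 (150) [LIFO — newest first]: 138 @ $18 + 12 @ $22 = $2,748
Total COGS = $1,892 + $2,748 = $4,640
Ending inventory: 31 @ $24 + 84 @ $23 + 43 @ $22 = $3,622

COGS = $4,640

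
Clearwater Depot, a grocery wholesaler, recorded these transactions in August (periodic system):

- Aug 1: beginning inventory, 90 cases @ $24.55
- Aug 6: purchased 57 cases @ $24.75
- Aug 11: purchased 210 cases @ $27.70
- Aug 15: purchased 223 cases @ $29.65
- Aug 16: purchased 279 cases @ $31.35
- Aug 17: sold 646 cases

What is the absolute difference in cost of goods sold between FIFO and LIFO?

FIFO COGS: 90 @ $24.55 + 57 @ $24.75 + 210 @ $27.70 + 223 @ $29.65 + 66 @ $31.35 = $18,118.30
LIFO COGS: 279 @ $31.35 + 223 @ $29.65 + 144 @ $27.70 = $19,347.40
Difference = |$18,118.30 − $19,347.40| = $1,229.10

$1,229.10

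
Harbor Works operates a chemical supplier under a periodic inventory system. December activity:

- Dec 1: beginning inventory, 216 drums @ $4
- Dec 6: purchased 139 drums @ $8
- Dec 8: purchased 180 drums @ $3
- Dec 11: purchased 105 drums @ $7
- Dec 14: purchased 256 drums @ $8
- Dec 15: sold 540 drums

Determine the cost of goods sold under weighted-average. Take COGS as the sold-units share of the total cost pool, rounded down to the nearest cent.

COGS = $3,193.59

Dec 15, sell 540: 540/896 × $5,299.00 → $3,193.59
Ending inventory (cost pool remaining) = $2,105.41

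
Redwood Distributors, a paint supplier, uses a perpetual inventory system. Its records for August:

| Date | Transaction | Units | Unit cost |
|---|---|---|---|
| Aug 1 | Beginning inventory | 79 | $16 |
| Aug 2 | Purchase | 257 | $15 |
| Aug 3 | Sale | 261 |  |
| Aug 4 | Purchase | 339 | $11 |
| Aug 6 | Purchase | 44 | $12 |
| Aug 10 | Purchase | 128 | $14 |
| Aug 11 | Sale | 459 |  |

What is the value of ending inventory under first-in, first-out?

Ending inventory = $1,778

Aug 3, 261 sold [FIFO — oldest first]: 79 @ $16 + 182 @ $15 = $3,994
Aug 11, 459 sold [FIFO — oldest first]: 75 @ $15 + 339 @ $11 + 44 @ $12 + 1 @ $14 = $5,396
Total COGS = $3,994 + $5,396 = $9,390
Ending inventory: 127 @ $14 = $1,778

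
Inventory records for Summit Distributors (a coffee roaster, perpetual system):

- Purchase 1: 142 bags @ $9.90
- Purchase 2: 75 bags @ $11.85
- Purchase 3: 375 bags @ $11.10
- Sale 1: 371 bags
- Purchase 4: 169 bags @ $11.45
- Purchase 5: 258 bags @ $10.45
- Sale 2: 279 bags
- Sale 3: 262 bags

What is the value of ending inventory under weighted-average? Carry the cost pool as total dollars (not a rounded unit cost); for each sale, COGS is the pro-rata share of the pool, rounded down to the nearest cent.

Ending inventory = $1,162.75

After Purchase 1: 142 on hand, pool $1,405.80 (≈ $9.9000 each)
After Purchase 2: 217 on hand, pool $2,294.55 (≈ $10.5740 each)
After Purchase 3: 592 on hand, pool $6,457.05 (≈ $10.9072 each)
Sale 1, sell 371: 371/592 × $6,457.05 → $4,046.56
After Purchase 4: 390 on hand, pool $4,345.54 (≈ $11.1424 each)
After Purchase 5: 648 on hand, pool $7,041.64 (≈ $10.8667 each)
Sale 2, sell 279: 279/648 × $7,041.64 → $3,031.81
Sale 3, sell 262: 262/369 × $4,009.83 → $2,847.08
Total COGS = $4,046.56 + $3,031.81 + $2,847.08 = $9,925.45
Ending inventory (cost pool remaining) = $1,162.75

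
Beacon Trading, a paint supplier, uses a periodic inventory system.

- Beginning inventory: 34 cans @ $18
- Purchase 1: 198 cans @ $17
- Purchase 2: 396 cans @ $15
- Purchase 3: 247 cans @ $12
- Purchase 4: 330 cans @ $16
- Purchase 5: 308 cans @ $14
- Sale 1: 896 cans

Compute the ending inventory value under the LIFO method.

Ending inventory = $9,753

Sale 1 (896) [LIFO — newest first]: 308 @ $14 + 330 @ $16 + 247 @ $12 + 11 @ $15 = $12,721
Ending inventory: 34 @ $18 + 198 @ $17 + 385 @ $15 = $9,753
Check: goods available $22,474 = COGS $12,721 + ending $9,753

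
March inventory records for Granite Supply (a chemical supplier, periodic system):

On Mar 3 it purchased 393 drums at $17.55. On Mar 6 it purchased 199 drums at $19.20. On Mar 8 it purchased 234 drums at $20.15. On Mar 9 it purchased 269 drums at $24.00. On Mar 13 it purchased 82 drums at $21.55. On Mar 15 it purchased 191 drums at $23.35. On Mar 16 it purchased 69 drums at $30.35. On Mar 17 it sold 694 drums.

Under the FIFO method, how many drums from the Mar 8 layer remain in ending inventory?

Mar 17, 694 sold [FIFO — oldest first]: 393 @ $17.55 + 199 @ $19.20 + 102 @ $20.15 = $12,773.25
Ending inventory: 132 @ $20.15 + 269 @ $24.00 + 82 @ $21.55 + 191 @ $23.35 + 69 @ $30.35 = $17,436.90
Check: goods available $30,210.15 = COGS $12,773.25 + ending $17,436.90

132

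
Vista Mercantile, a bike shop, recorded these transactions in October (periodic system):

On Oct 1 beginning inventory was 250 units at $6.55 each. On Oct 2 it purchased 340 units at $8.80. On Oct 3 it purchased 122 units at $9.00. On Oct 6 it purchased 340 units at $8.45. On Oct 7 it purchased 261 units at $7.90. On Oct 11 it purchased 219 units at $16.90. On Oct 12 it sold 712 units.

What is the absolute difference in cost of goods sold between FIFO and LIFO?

FIFO COGS: 250 @ $6.55 + 340 @ $8.80 + 122 @ $9.00 = $5,727.50
LIFO COGS: 219 @ $16.90 + 261 @ $7.90 + 232 @ $8.45 = $7,723.40
Difference = |$5,727.50 − $7,723.40| = $1,995.90

$1,995.90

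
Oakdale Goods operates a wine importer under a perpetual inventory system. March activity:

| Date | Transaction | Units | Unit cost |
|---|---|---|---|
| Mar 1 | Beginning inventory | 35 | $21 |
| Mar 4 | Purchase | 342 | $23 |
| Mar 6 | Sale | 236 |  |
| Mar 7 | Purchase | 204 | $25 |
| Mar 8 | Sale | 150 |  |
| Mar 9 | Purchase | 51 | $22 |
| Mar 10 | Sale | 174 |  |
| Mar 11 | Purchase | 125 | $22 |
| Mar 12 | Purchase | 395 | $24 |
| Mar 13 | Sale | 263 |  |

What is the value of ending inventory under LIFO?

Ending inventory = $7,504

Mar 6, 236 sold [LIFO — newest first]: 236 @ $23 = $5,428
Mar 8, 150 sold [LIFO — newest first]: 150 @ $25 = $3,750
Mar 10, 174 sold [LIFO — newest first]: 51 @ $22 + 54 @ $25 + 69 @ $23 = $4,059
Mar 13, 263 sold [LIFO — newest first]: 263 @ $24 = $6,312
Total COGS = $5,428 + $3,750 + $4,059 + $6,312 = $19,549
Ending inventory: 35 @ $21 + 37 @ $23 + 125 @ $22 + 132 @ $24 = $7,504
Check: goods available $27,053 = COGS $19,549 + ending $7,504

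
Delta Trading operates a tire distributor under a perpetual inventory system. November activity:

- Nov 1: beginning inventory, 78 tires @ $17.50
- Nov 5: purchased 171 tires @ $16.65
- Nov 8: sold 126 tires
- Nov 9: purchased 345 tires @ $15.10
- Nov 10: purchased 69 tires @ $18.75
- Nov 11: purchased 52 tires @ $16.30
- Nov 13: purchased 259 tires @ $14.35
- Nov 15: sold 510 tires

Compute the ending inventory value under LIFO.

Nov 8, 126 sold [LIFO — newest first]: 126 @ $16.65 = $2,097.90
Nov 15, 510 sold [LIFO — newest first]: 259 @ $14.35 + 52 @ $16.30 + 69 @ $18.75 + 130 @ $15.10 = $7,821.00
Total COGS = $2,097.90 + $7,821.00 = $9,918.90
Ending inventory: 78 @ $17.50 + 45 @ $16.65 + 215 @ $15.10 = $5,360.75
Check: goods available $15,279.65 = COGS $9,918.90 + ending $5,360.75

Ending inventory = $5,360.75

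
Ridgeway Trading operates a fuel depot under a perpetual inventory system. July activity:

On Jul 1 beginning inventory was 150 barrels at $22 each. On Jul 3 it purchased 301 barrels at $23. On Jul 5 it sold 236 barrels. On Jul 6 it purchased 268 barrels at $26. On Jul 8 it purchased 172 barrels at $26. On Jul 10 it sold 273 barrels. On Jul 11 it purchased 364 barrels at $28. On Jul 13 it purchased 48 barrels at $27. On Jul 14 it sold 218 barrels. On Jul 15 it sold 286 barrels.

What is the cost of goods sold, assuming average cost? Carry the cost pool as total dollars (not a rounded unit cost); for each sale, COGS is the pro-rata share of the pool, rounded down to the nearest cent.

After Jul 1: 150 on hand, pool $3,300.00 (≈ $22.0000 each)
After Jul 3: 451 on hand, pool $10,223.00 (≈ $22.6674 each)
Jul 5, sell 236: 236/451 × $10,223.00 → $5,349.50
After Jul 6: 483 on hand, pool $11,841.50 (≈ $24.5166 each)
After Jul 8: 655 on hand, pool $16,313.50 (≈ $24.9061 each)
Jul 10, sell 273: 273/655 × $16,313.50 → $6,799.36
After Jul 11: 746 on hand, pool $19,706.14 (≈ $26.4157 each)
After Jul 13: 794 on hand, pool $21,002.14 (≈ $26.4511 each)
Jul 14, sell 218: 218/794 × $21,002.14 → $5,766.33
Jul 15, sell 286: 286/576 × $15,235.81 → $7,565.00
Total COGS = $5,349.50 + $6,799.36 + $5,766.33 + $7,565.00 = $25,480.19
Ending inventory (cost pool remaining) = $7,670.81

COGS = $25,480.19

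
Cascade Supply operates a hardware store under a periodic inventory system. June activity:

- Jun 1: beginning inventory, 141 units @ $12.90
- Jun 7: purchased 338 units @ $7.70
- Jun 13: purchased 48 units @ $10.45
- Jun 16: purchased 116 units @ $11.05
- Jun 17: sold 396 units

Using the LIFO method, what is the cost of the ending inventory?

Ending inventory = $2,635.10

Jun 17, 396 sold [LIFO — newest first]: 116 @ $11.05 + 48 @ $10.45 + 232 @ $7.70 = $3,569.80
Ending inventory: 141 @ $12.90 + 106 @ $7.70 = $2,635.10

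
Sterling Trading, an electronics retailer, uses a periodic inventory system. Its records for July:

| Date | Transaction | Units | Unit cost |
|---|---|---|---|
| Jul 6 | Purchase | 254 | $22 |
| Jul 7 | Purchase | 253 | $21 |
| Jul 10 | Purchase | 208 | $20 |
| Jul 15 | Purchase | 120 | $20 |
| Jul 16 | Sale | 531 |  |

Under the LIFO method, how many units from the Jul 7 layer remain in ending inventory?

50

Jul 16, 531 sold [LIFO — newest first]: 120 @ $20 + 208 @ $20 + 203 @ $21 = $10,823
Ending inventory: 254 @ $22 + 50 @ $21 = $6,638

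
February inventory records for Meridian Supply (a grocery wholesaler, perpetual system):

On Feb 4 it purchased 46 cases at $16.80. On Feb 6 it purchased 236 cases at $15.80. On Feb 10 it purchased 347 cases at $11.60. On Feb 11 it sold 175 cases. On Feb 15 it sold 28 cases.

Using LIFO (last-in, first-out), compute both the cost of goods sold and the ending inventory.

COGS = $2,354.80; ending inventory = $6,172.00

Feb 11, 175 sold [LIFO — newest first]: 175 @ $11.60 = $2,030.00
Feb 15, 28 sold [LIFO — newest first]: 28 @ $11.60 = $324.80
Total COGS = $2,030.00 + $324.80 = $2,354.80
Ending inventory: 46 @ $16.80 + 236 @ $15.80 + 144 @ $11.60 = $6,172.00
Check: goods available $8,526.80 = COGS $2,354.80 + ending $6,172.00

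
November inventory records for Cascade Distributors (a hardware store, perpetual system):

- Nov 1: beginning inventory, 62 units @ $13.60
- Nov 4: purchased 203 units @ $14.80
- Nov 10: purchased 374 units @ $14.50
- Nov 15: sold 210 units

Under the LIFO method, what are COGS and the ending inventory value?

COGS = $3,045.00; ending inventory = $6,225.60

Nov 15, 210 sold [LIFO — newest first]: 210 @ $14.50 = $3,045.00
Ending inventory: 62 @ $13.60 + 203 @ $14.80 + 164 @ $14.50 = $6,225.60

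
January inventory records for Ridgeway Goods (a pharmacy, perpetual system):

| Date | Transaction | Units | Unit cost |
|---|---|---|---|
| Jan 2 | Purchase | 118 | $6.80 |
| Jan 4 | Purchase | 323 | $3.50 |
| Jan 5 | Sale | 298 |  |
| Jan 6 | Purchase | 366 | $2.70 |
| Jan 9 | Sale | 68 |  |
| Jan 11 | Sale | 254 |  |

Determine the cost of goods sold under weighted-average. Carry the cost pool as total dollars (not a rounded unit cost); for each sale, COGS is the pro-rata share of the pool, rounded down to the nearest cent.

After Jan 2: 118 on hand, pool $802.40 (≈ $6.8000 each)
After Jan 4: 441 on hand, pool $1,932.90 (≈ $4.3830 each)
Jan 5, sell 298: 298/441 × $1,932.90 → $1,306.13
After Jan 6: 509 on hand, pool $1,614.97 (≈ $3.1728 each)
Jan 9, sell 68: 68/509 × $1,614.97 → $215.75
Jan 11, sell 254: 254/441 × $1,399.22 → $805.89
Total COGS = $1,306.13 + $215.75 + $805.89 = $2,327.77
Ending inventory (cost pool remaining) = $593.33
Check: goods available $2,921.10 = COGS $2,327.77 + ending $593.33

COGS = $2,327.77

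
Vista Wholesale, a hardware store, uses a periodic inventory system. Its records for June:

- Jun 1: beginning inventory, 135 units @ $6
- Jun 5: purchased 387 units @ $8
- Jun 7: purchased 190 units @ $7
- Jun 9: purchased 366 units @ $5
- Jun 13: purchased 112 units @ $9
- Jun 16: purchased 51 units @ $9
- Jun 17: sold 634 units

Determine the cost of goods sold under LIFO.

Jun 17, 634 sold [LIFO — newest first]: 51 @ $9 + 112 @ $9 + 366 @ $5 + 105 @ $7 = $4,032
Ending inventory: 135 @ $6 + 387 @ $8 + 85 @ $7 = $4,501
Check: goods available $8,533 = COGS $4,032 + ending $4,501

COGS = $4,032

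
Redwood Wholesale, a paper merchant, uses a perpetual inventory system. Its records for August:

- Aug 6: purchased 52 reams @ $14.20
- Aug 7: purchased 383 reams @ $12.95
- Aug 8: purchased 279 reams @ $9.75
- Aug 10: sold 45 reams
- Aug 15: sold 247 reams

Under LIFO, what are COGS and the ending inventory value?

COGS = $2,888.60; ending inventory = $5,529.90

Aug 10, 45 sold [LIFO — newest first]: 45 @ $9.75 = $438.75
Aug 15, 247 sold [LIFO — newest first]: 234 @ $9.75 + 13 @ $12.95 = $2,449.85
Total COGS = $438.75 + $2,449.85 = $2,888.60
Ending inventory: 52 @ $14.20 + 370 @ $12.95 = $5,529.90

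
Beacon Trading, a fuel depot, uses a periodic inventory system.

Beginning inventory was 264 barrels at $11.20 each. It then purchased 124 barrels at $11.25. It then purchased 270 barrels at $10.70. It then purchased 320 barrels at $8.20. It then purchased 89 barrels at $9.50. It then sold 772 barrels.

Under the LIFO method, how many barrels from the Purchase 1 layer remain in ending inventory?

Sale 1 (772) [LIFO — newest first]: 89 @ $9.50 + 320 @ $8.20 + 270 @ $10.70 + 93 @ $11.25 = $7,404.75
Ending inventory: 264 @ $11.20 + 31 @ $11.25 = $3,305.55

31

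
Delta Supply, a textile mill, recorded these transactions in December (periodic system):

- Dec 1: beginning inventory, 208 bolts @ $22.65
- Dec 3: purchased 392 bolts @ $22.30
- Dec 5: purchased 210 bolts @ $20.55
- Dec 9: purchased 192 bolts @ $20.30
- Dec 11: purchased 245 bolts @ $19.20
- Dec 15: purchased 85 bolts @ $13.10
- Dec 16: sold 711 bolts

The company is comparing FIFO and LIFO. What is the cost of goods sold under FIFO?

FIFO COGS: 208 @ $22.65 + 392 @ $22.30 + 111 @ $20.55 = $15,733.85
LIFO COGS: 85 @ $13.10 + 245 @ $19.20 + 192 @ $20.30 + 189 @ $20.55 = $13,599.05

COGS = $15,733.85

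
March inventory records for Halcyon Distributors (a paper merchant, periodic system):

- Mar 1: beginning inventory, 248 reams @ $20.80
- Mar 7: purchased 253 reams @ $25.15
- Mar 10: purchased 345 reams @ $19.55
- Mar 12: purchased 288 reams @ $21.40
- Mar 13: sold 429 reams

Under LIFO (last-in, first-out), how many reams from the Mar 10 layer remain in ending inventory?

204

Mar 13, 429 sold [LIFO — newest first]: 288 @ $21.40 + 141 @ $19.55 = $8,919.75
Ending inventory: 248 @ $20.80 + 253 @ $25.15 + 204 @ $19.55 = $15,509.55
Check: goods available $24,429.30 = COGS $8,919.75 + ending $15,509.55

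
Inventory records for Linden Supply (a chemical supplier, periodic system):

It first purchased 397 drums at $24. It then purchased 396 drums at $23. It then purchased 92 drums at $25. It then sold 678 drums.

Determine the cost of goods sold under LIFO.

Sale 1 (678) [LIFO — newest first]: 92 @ $25 + 396 @ $23 + 190 @ $24 = $15,968
Ending inventory: 207 @ $24 = $4,968

COGS = $15,968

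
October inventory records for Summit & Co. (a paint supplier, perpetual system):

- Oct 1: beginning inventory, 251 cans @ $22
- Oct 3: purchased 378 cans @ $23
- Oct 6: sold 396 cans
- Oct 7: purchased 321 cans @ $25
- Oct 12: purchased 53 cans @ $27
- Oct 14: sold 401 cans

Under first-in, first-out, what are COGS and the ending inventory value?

COGS = $18,416; ending inventory = $5,256

Oct 6, 396 sold [FIFO — oldest first]: 251 @ $22 + 145 @ $23 = $8,857
Oct 14, 401 sold [FIFO — oldest first]: 233 @ $23 + 168 @ $25 = $9,559
Total COGS = $8,857 + $9,559 = $18,416
Ending inventory: 153 @ $25 + 53 @ $27 = $5,256
Check: goods available $23,672 = COGS $18,416 + ending $5,256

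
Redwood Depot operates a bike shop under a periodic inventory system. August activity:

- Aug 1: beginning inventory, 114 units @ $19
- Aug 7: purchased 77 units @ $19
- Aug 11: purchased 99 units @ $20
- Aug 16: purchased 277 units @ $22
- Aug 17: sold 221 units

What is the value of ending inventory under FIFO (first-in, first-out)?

Aug 17, 221 sold [FIFO — oldest first]: 114 @ $19 + 77 @ $19 + 30 @ $20 = $4,229
Ending inventory: 69 @ $20 + 277 @ $22 = $7,474
Check: goods available $11,703 = COGS $4,229 + ending $7,474

Ending inventory = $7,474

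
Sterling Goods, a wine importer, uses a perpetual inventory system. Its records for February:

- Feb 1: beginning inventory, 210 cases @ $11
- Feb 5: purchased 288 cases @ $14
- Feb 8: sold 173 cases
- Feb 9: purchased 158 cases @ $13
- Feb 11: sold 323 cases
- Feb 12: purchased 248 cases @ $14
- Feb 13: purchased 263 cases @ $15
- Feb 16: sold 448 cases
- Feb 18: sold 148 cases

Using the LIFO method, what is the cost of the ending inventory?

Ending inventory = $825

Feb 8, 173 sold [LIFO — newest first]: 173 @ $14 = $2,422
Feb 11, 323 sold [LIFO — newest first]: 158 @ $13 + 115 @ $14 + 50 @ $11 = $4,214
Feb 16, 448 sold [LIFO — newest first]: 263 @ $15 + 185 @ $14 = $6,535
Feb 18, 148 sold [LIFO — newest first]: 63 @ $14 + 85 @ $11 = $1,817
Total COGS = $2,422 + $4,214 + $6,535 + $1,817 = $14,988
Ending inventory: 75 @ $11 = $825
Check: goods available $15,813 = COGS $14,988 + ending $825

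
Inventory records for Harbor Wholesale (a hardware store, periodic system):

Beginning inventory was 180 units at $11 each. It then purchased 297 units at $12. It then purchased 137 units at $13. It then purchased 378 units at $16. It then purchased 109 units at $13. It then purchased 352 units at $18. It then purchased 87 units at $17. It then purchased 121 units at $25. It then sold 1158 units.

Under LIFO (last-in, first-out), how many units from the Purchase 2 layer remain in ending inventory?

26

Sale 1 (1158) [LIFO — newest first]: 121 @ $25 + 87 @ $17 + 352 @ $18 + 109 @ $13 + 378 @ $16 + 111 @ $13 = $19,748
Ending inventory: 180 @ $11 + 297 @ $12 + 26 @ $13 = $5,882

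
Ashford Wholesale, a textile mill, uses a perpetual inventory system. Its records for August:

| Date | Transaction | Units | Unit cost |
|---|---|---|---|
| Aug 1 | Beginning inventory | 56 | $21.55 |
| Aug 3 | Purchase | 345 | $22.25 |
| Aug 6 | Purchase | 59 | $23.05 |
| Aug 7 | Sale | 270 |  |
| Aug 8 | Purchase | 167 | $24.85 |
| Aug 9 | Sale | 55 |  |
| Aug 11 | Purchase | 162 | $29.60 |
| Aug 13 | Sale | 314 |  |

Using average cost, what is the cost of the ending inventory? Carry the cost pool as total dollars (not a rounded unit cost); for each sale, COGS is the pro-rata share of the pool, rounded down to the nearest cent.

After Aug 1: 56 on hand, pool $1,206.80 (≈ $21.5500 each)
After Aug 3: 401 on hand, pool $8,883.05 (≈ $22.1522 each)
After Aug 6: 460 on hand, pool $10,243.00 (≈ $22.2674 each)
Aug 7, sell 270: 270/460 × $10,243.00 → $6,012.19
After Aug 8: 357 on hand, pool $8,380.76 (≈ $23.4755 each)
Aug 9, sell 55: 55/357 × $8,380.76 → $1,291.15
After Aug 11: 464 on hand, pool $11,884.81 (≈ $25.6138 each)
Aug 13, sell 314: 314/464 × $11,884.81 → $8,042.73
Total COGS = $6,012.19 + $1,291.15 + $8,042.73 = $15,346.07
Ending inventory (cost pool remaining) = $3,842.08
Check: goods available $19,188.15 = COGS $15,346.07 + ending $3,842.08

Ending inventory = $3,842.08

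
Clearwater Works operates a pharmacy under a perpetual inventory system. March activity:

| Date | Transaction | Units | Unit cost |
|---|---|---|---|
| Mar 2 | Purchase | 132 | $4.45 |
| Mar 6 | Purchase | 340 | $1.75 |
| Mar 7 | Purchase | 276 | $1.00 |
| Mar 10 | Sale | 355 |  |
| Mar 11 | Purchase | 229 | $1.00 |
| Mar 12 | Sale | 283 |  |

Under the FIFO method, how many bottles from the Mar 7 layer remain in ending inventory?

Mar 10, 355 sold [FIFO — oldest first]: 132 @ $4.45 + 223 @ $1.75 = $977.65
Mar 12, 283 sold [FIFO — oldest first]: 117 @ $1.75 + 166 @ $1.00 = $370.75
Total COGS = $977.65 + $370.75 = $1,348.40
Ending inventory: 110 @ $1.00 + 229 @ $1.00 = $339.00

110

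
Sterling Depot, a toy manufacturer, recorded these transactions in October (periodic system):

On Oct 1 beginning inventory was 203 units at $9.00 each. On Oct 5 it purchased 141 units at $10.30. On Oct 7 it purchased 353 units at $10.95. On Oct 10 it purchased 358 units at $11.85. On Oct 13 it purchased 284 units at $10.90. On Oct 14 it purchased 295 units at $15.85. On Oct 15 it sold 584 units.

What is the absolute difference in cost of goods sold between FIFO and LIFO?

$1,923.30

FIFO COGS: 203 @ $9.00 + 141 @ $10.30 + 240 @ $10.95 = $5,907.30
LIFO COGS: 295 @ $15.85 + 284 @ $10.90 + 5 @ $11.85 = $7,830.60
Difference = |$5,907.30 − $7,830.60| = $1,923.30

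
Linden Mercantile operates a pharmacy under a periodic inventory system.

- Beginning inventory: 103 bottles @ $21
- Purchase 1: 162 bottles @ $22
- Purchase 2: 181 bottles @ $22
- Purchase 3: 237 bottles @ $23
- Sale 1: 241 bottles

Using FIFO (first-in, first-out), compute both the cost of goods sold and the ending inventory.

COGS = $5,199; ending inventory = $9,961

Sale 1 (241) [FIFO — oldest first]: 103 @ $21 + 138 @ $22 = $5,199
Ending inventory: 24 @ $22 + 181 @ $22 + 237 @ $23 = $9,961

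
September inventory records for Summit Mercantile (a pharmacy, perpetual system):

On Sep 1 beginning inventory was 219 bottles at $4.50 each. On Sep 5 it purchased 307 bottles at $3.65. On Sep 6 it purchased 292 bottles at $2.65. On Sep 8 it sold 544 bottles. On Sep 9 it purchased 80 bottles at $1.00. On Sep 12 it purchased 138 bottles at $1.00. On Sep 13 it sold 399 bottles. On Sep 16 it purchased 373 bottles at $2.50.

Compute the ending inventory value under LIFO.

Sep 8, 544 sold [LIFO — newest first]: 292 @ $2.65 + 252 @ $3.65 = $1,693.60
Sep 13, 399 sold [LIFO — newest first]: 138 @ $1.00 + 80 @ $1.00 + 55 @ $3.65 + 126 @ $4.50 = $985.75
Total COGS = $1,693.60 + $985.75 = $2,679.35
Ending inventory: 93 @ $4.50 + 373 @ $2.50 = $1,351.00
Check: goods available $4,030.35 = COGS $2,679.35 + ending $1,351.00

Ending inventory = $1,351.00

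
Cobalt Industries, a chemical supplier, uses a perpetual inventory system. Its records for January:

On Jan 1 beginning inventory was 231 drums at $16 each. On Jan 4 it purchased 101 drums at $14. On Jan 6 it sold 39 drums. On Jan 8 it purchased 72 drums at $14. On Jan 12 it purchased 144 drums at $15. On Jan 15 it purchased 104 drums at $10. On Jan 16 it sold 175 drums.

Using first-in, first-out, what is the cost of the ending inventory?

Ending inventory = $5,894

Jan 6, 39 sold [FIFO — oldest first]: 39 @ $16 = $624
Jan 16, 175 sold [FIFO — oldest first]: 175 @ $16 = $2,800
Total COGS = $624 + $2,800 = $3,424
Ending inventory: 17 @ $16 + 101 @ $14 + 72 @ $14 + 144 @ $15 + 104 @ $10 = $5,894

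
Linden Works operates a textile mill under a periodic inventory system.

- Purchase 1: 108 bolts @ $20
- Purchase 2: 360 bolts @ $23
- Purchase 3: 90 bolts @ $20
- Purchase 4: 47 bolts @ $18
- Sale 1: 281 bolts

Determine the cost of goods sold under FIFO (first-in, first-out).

Sale 1 (281) [FIFO — oldest first]: 108 @ $20 + 173 @ $23 = $6,139
Ending inventory: 187 @ $23 + 90 @ $20 + 47 @ $18 = $6,947
Check: goods available $13,086 = COGS $6,139 + ending $6,947

COGS = $6,139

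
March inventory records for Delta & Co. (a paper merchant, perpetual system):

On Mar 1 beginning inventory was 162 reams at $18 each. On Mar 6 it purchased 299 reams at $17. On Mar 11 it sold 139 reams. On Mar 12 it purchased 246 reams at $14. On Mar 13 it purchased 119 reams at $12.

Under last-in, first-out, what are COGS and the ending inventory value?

Mar 11, 139 sold [LIFO — newest first]: 139 @ $17 = $2,363
Ending inventory: 162 @ $18 + 160 @ $17 + 246 @ $14 + 119 @ $12 = $10,508

COGS = $2,363; ending inventory = $10,508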